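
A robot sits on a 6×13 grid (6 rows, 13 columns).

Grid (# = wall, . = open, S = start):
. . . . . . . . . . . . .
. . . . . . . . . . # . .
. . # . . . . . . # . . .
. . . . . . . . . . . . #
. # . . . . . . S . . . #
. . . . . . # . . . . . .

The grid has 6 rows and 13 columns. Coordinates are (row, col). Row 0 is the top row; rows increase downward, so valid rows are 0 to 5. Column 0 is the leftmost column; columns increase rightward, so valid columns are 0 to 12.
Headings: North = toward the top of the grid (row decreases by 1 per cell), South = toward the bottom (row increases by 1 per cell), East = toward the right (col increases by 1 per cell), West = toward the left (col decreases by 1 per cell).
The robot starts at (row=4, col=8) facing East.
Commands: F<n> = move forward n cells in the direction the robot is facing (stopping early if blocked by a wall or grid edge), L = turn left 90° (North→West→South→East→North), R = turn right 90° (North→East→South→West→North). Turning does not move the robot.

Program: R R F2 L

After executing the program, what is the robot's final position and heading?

Start: (row=4, col=8), facing East
  R: turn right, now facing South
  R: turn right, now facing West
  F2: move forward 2, now at (row=4, col=6)
  L: turn left, now facing South
Final: (row=4, col=6), facing South

Answer: Final position: (row=4, col=6), facing South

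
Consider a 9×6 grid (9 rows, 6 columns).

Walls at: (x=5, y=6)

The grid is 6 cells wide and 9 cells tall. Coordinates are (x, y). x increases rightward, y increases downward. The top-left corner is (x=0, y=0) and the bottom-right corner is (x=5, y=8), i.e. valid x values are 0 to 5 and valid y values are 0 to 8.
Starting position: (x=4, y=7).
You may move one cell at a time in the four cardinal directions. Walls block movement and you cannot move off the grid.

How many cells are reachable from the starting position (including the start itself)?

Answer: Reachable cells: 53

Derivation:
BFS flood-fill from (x=4, y=7):
  Distance 0: (x=4, y=7)
  Distance 1: (x=4, y=6), (x=3, y=7), (x=5, y=7), (x=4, y=8)
  Distance 2: (x=4, y=5), (x=3, y=6), (x=2, y=7), (x=3, y=8), (x=5, y=8)
  Distance 3: (x=4, y=4), (x=3, y=5), (x=5, y=5), (x=2, y=6), (x=1, y=7), (x=2, y=8)
  Distance 4: (x=4, y=3), (x=3, y=4), (x=5, y=4), (x=2, y=5), (x=1, y=6), (x=0, y=7), (x=1, y=8)
  Distance 5: (x=4, y=2), (x=3, y=3), (x=5, y=3), (x=2, y=4), (x=1, y=5), (x=0, y=6), (x=0, y=8)
  Distance 6: (x=4, y=1), (x=3, y=2), (x=5, y=2), (x=2, y=3), (x=1, y=4), (x=0, y=5)
  Distance 7: (x=4, y=0), (x=3, y=1), (x=5, y=1), (x=2, y=2), (x=1, y=3), (x=0, y=4)
  Distance 8: (x=3, y=0), (x=5, y=0), (x=2, y=1), (x=1, y=2), (x=0, y=3)
  Distance 9: (x=2, y=0), (x=1, y=1), (x=0, y=2)
  Distance 10: (x=1, y=0), (x=0, y=1)
  Distance 11: (x=0, y=0)
Total reachable: 53 (grid has 53 open cells total)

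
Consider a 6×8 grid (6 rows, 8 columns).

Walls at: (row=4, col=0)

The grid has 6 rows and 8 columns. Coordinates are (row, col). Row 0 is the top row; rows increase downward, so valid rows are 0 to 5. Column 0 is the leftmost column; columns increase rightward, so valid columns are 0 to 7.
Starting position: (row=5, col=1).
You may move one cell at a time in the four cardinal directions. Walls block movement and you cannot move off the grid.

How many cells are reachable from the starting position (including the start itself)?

Answer: Reachable cells: 47

Derivation:
BFS flood-fill from (row=5, col=1):
  Distance 0: (row=5, col=1)
  Distance 1: (row=4, col=1), (row=5, col=0), (row=5, col=2)
  Distance 2: (row=3, col=1), (row=4, col=2), (row=5, col=3)
  Distance 3: (row=2, col=1), (row=3, col=0), (row=3, col=2), (row=4, col=3), (row=5, col=4)
  Distance 4: (row=1, col=1), (row=2, col=0), (row=2, col=2), (row=3, col=3), (row=4, col=4), (row=5, col=5)
  Distance 5: (row=0, col=1), (row=1, col=0), (row=1, col=2), (row=2, col=3), (row=3, col=4), (row=4, col=5), (row=5, col=6)
  Distance 6: (row=0, col=0), (row=0, col=2), (row=1, col=3), (row=2, col=4), (row=3, col=5), (row=4, col=6), (row=5, col=7)
  Distance 7: (row=0, col=3), (row=1, col=4), (row=2, col=5), (row=3, col=6), (row=4, col=7)
  Distance 8: (row=0, col=4), (row=1, col=5), (row=2, col=6), (row=3, col=7)
  Distance 9: (row=0, col=5), (row=1, col=6), (row=2, col=7)
  Distance 10: (row=0, col=6), (row=1, col=7)
  Distance 11: (row=0, col=7)
Total reachable: 47 (grid has 47 open cells total)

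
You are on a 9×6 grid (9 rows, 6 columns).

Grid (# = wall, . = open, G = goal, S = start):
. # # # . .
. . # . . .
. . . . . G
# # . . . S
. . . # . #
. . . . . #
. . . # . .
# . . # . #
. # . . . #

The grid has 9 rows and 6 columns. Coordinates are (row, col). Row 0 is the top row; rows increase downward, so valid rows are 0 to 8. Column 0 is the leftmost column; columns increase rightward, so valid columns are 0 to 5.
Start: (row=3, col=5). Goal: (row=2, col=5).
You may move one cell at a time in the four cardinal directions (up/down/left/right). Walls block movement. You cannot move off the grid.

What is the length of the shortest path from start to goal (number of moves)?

BFS from (row=3, col=5) until reaching (row=2, col=5):
  Distance 0: (row=3, col=5)
  Distance 1: (row=2, col=5), (row=3, col=4)  <- goal reached here
One shortest path (1 moves): (row=3, col=5) -> (row=2, col=5)

Answer: Shortest path length: 1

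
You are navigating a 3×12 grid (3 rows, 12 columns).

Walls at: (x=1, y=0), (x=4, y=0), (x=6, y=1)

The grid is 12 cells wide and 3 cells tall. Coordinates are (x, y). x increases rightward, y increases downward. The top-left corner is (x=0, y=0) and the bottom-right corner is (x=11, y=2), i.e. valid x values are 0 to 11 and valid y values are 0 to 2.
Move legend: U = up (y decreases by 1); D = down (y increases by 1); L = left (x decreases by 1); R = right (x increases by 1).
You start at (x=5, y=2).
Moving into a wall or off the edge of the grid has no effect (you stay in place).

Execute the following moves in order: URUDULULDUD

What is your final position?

Start: (x=5, y=2)
  U (up): (x=5, y=2) -> (x=5, y=1)
  R (right): blocked, stay at (x=5, y=1)
  U (up): (x=5, y=1) -> (x=5, y=0)
  D (down): (x=5, y=0) -> (x=5, y=1)
  U (up): (x=5, y=1) -> (x=5, y=0)
  L (left): blocked, stay at (x=5, y=0)
  U (up): blocked, stay at (x=5, y=0)
  L (left): blocked, stay at (x=5, y=0)
  D (down): (x=5, y=0) -> (x=5, y=1)
  U (up): (x=5, y=1) -> (x=5, y=0)
  D (down): (x=5, y=0) -> (x=5, y=1)
Final: (x=5, y=1)

Answer: Final position: (x=5, y=1)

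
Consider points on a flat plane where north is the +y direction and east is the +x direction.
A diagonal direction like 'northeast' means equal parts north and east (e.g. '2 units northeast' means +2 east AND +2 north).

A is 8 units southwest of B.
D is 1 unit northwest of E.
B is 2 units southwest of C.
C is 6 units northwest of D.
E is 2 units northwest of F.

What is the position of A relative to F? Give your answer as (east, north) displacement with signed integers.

Place F at the origin (east=0, north=0).
  E is 2 units northwest of F: delta (east=-2, north=+2); E at (east=-2, north=2).
  D is 1 unit northwest of E: delta (east=-1, north=+1); D at (east=-3, north=3).
  C is 6 units northwest of D: delta (east=-6, north=+6); C at (east=-9, north=9).
  B is 2 units southwest of C: delta (east=-2, north=-2); B at (east=-11, north=7).
  A is 8 units southwest of B: delta (east=-8, north=-8); A at (east=-19, north=-1).
Therefore A relative to F: (east=-19, north=-1).

Answer: A is at (east=-19, north=-1) relative to F.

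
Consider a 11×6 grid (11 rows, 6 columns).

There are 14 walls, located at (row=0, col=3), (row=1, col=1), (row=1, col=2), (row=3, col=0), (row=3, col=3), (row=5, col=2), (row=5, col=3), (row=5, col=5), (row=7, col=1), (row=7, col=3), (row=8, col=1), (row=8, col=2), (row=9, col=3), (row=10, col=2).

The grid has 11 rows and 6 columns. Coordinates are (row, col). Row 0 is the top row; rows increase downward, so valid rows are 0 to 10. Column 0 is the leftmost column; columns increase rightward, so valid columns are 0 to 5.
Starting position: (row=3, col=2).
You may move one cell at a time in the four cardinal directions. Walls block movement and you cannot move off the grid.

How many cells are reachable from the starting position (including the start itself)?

Answer: Reachable cells: 52

Derivation:
BFS flood-fill from (row=3, col=2):
  Distance 0: (row=3, col=2)
  Distance 1: (row=2, col=2), (row=3, col=1), (row=4, col=2)
  Distance 2: (row=2, col=1), (row=2, col=3), (row=4, col=1), (row=4, col=3)
  Distance 3: (row=1, col=3), (row=2, col=0), (row=2, col=4), (row=4, col=0), (row=4, col=4), (row=5, col=1)
  Distance 4: (row=1, col=0), (row=1, col=4), (row=2, col=5), (row=3, col=4), (row=4, col=5), (row=5, col=0), (row=5, col=4), (row=6, col=1)
  Distance 5: (row=0, col=0), (row=0, col=4), (row=1, col=5), (row=3, col=5), (row=6, col=0), (row=6, col=2), (row=6, col=4)
  Distance 6: (row=0, col=1), (row=0, col=5), (row=6, col=3), (row=6, col=5), (row=7, col=0), (row=7, col=2), (row=7, col=4)
  Distance 7: (row=0, col=2), (row=7, col=5), (row=8, col=0), (row=8, col=4)
  Distance 8: (row=8, col=3), (row=8, col=5), (row=9, col=0), (row=9, col=4)
  Distance 9: (row=9, col=1), (row=9, col=5), (row=10, col=0), (row=10, col=4)
  Distance 10: (row=9, col=2), (row=10, col=1), (row=10, col=3), (row=10, col=5)
Total reachable: 52 (grid has 52 open cells total)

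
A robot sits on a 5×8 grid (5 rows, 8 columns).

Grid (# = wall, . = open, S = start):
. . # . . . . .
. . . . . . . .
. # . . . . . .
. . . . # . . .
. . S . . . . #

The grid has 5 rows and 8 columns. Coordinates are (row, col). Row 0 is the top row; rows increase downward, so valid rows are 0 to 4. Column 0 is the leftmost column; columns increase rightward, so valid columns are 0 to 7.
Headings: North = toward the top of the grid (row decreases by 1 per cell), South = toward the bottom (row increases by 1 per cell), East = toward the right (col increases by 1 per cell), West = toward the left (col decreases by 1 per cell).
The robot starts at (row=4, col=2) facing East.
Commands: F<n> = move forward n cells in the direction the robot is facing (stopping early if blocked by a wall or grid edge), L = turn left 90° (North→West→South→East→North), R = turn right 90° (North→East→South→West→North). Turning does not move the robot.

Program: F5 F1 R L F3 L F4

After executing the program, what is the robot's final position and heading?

Start: (row=4, col=2), facing East
  F5: move forward 4/5 (blocked), now at (row=4, col=6)
  F1: move forward 0/1 (blocked), now at (row=4, col=6)
  R: turn right, now facing South
  L: turn left, now facing East
  F3: move forward 0/3 (blocked), now at (row=4, col=6)
  L: turn left, now facing North
  F4: move forward 4, now at (row=0, col=6)
Final: (row=0, col=6), facing North

Answer: Final position: (row=0, col=6), facing North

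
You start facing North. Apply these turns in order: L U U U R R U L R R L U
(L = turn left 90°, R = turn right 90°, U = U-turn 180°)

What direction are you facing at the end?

Answer: Final heading: West

Derivation:
Start: North
  L (left (90° counter-clockwise)) -> West
  U (U-turn (180°)) -> East
  U (U-turn (180°)) -> West
  U (U-turn (180°)) -> East
  R (right (90° clockwise)) -> South
  R (right (90° clockwise)) -> West
  U (U-turn (180°)) -> East
  L (left (90° counter-clockwise)) -> North
  R (right (90° clockwise)) -> East
  R (right (90° clockwise)) -> South
  L (left (90° counter-clockwise)) -> East
  U (U-turn (180°)) -> West
Final: West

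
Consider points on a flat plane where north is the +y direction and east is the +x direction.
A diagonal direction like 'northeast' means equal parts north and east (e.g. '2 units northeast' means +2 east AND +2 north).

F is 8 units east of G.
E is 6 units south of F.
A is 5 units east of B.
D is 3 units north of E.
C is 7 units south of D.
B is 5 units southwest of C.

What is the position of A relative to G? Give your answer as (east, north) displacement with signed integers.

Answer: A is at (east=8, north=-15) relative to G.

Derivation:
Place G at the origin (east=0, north=0).
  F is 8 units east of G: delta (east=+8, north=+0); F at (east=8, north=0).
  E is 6 units south of F: delta (east=+0, north=-6); E at (east=8, north=-6).
  D is 3 units north of E: delta (east=+0, north=+3); D at (east=8, north=-3).
  C is 7 units south of D: delta (east=+0, north=-7); C at (east=8, north=-10).
  B is 5 units southwest of C: delta (east=-5, north=-5); B at (east=3, north=-15).
  A is 5 units east of B: delta (east=+5, north=+0); A at (east=8, north=-15).
Therefore A relative to G: (east=8, north=-15).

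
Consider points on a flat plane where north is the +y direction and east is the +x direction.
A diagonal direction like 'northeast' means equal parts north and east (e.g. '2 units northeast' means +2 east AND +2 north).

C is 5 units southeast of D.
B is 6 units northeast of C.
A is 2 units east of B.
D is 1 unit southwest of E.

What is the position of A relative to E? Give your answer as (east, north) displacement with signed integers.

Place E at the origin (east=0, north=0).
  D is 1 unit southwest of E: delta (east=-1, north=-1); D at (east=-1, north=-1).
  C is 5 units southeast of D: delta (east=+5, north=-5); C at (east=4, north=-6).
  B is 6 units northeast of C: delta (east=+6, north=+6); B at (east=10, north=0).
  A is 2 units east of B: delta (east=+2, north=+0); A at (east=12, north=0).
Therefore A relative to E: (east=12, north=0).

Answer: A is at (east=12, north=0) relative to E.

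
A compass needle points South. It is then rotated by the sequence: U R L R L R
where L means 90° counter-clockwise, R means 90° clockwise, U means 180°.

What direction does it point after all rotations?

Start: South
  U (U-turn (180°)) -> North
  R (right (90° clockwise)) -> East
  L (left (90° counter-clockwise)) -> North
  R (right (90° clockwise)) -> East
  L (left (90° counter-clockwise)) -> North
  R (right (90° clockwise)) -> East
Final: East

Answer: Final heading: East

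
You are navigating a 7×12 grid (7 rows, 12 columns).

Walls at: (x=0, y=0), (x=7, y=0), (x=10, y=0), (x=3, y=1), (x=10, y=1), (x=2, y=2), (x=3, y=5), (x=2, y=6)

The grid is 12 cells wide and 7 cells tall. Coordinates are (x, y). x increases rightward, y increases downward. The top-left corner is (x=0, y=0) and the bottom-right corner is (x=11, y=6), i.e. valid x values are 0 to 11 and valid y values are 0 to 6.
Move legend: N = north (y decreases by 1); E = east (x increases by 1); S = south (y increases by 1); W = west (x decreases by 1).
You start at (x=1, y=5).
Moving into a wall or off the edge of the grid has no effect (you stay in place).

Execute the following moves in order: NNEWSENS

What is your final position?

Answer: Final position: (x=2, y=4)

Derivation:
Start: (x=1, y=5)
  N (north): (x=1, y=5) -> (x=1, y=4)
  N (north): (x=1, y=4) -> (x=1, y=3)
  E (east): (x=1, y=3) -> (x=2, y=3)
  W (west): (x=2, y=3) -> (x=1, y=3)
  S (south): (x=1, y=3) -> (x=1, y=4)
  E (east): (x=1, y=4) -> (x=2, y=4)
  N (north): (x=2, y=4) -> (x=2, y=3)
  S (south): (x=2, y=3) -> (x=2, y=4)
Final: (x=2, y=4)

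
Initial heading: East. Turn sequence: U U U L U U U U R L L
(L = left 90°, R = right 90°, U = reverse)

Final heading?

Start: East
  U (U-turn (180°)) -> West
  U (U-turn (180°)) -> East
  U (U-turn (180°)) -> West
  L (left (90° counter-clockwise)) -> South
  U (U-turn (180°)) -> North
  U (U-turn (180°)) -> South
  U (U-turn (180°)) -> North
  U (U-turn (180°)) -> South
  R (right (90° clockwise)) -> West
  L (left (90° counter-clockwise)) -> South
  L (left (90° counter-clockwise)) -> East
Final: East

Answer: Final heading: East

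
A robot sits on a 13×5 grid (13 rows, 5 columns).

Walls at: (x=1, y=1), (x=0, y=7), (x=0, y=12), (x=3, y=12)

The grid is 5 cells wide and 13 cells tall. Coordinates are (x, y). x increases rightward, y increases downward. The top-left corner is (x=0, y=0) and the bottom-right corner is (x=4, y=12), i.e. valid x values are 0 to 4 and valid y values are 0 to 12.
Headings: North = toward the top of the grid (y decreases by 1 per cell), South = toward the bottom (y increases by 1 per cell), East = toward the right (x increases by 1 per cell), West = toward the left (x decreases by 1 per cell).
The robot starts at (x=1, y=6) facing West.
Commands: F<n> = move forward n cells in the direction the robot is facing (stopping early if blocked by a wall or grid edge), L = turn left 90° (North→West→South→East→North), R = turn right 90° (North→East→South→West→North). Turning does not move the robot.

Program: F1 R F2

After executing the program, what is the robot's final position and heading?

Answer: Final position: (x=0, y=4), facing North

Derivation:
Start: (x=1, y=6), facing West
  F1: move forward 1, now at (x=0, y=6)
  R: turn right, now facing North
  F2: move forward 2, now at (x=0, y=4)
Final: (x=0, y=4), facing North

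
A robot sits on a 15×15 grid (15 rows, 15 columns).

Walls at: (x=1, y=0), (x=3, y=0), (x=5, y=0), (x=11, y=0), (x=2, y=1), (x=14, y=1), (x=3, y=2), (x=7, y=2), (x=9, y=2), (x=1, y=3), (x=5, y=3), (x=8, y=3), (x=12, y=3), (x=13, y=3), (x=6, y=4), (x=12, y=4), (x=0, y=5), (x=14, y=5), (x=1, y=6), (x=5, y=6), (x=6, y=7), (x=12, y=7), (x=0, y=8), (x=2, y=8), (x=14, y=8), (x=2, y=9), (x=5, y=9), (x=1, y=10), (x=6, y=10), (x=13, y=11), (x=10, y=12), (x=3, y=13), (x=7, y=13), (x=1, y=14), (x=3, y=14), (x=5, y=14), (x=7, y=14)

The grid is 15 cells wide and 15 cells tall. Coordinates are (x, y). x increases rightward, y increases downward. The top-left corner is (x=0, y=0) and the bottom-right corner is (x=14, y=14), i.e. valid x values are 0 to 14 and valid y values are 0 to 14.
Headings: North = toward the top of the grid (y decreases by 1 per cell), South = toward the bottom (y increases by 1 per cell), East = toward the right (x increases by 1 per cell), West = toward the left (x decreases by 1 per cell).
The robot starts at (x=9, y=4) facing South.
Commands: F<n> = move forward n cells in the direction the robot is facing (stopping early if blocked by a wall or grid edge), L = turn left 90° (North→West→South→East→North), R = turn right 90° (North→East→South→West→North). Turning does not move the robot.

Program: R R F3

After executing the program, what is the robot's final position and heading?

Start: (x=9, y=4), facing South
  R: turn right, now facing West
  R: turn right, now facing North
  F3: move forward 1/3 (blocked), now at (x=9, y=3)
Final: (x=9, y=3), facing North

Answer: Final position: (x=9, y=3), facing North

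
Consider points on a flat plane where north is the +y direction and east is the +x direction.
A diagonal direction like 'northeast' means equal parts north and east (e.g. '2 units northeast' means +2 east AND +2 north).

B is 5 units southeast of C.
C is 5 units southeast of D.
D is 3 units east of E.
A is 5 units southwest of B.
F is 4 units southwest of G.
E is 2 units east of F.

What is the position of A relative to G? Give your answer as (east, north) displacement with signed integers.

Answer: A is at (east=6, north=-19) relative to G.

Derivation:
Place G at the origin (east=0, north=0).
  F is 4 units southwest of G: delta (east=-4, north=-4); F at (east=-4, north=-4).
  E is 2 units east of F: delta (east=+2, north=+0); E at (east=-2, north=-4).
  D is 3 units east of E: delta (east=+3, north=+0); D at (east=1, north=-4).
  C is 5 units southeast of D: delta (east=+5, north=-5); C at (east=6, north=-9).
  B is 5 units southeast of C: delta (east=+5, north=-5); B at (east=11, north=-14).
  A is 5 units southwest of B: delta (east=-5, north=-5); A at (east=6, north=-19).
Therefore A relative to G: (east=6, north=-19).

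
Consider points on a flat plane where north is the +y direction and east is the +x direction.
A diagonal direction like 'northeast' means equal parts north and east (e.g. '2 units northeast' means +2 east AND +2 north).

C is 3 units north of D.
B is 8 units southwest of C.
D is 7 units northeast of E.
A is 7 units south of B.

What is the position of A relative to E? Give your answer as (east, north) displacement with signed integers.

Place E at the origin (east=0, north=0).
  D is 7 units northeast of E: delta (east=+7, north=+7); D at (east=7, north=7).
  C is 3 units north of D: delta (east=+0, north=+3); C at (east=7, north=10).
  B is 8 units southwest of C: delta (east=-8, north=-8); B at (east=-1, north=2).
  A is 7 units south of B: delta (east=+0, north=-7); A at (east=-1, north=-5).
Therefore A relative to E: (east=-1, north=-5).

Answer: A is at (east=-1, north=-5) relative to E.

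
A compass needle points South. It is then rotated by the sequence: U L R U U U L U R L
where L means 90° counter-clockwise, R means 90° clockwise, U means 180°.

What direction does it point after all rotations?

Answer: Final heading: West

Derivation:
Start: South
  U (U-turn (180°)) -> North
  L (left (90° counter-clockwise)) -> West
  R (right (90° clockwise)) -> North
  U (U-turn (180°)) -> South
  U (U-turn (180°)) -> North
  U (U-turn (180°)) -> South
  L (left (90° counter-clockwise)) -> East
  U (U-turn (180°)) -> West
  R (right (90° clockwise)) -> North
  L (left (90° counter-clockwise)) -> West
Final: West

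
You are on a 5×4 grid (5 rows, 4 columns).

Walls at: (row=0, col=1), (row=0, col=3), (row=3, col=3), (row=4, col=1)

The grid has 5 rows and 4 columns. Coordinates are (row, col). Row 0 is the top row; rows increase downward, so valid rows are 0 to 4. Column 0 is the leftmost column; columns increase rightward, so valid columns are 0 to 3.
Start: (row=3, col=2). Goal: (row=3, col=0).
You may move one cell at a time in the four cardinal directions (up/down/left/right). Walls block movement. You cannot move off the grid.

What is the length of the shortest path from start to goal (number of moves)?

Answer: Shortest path length: 2

Derivation:
BFS from (row=3, col=2) until reaching (row=3, col=0):
  Distance 0: (row=3, col=2)
  Distance 1: (row=2, col=2), (row=3, col=1), (row=4, col=2)
  Distance 2: (row=1, col=2), (row=2, col=1), (row=2, col=3), (row=3, col=0), (row=4, col=3)  <- goal reached here
One shortest path (2 moves): (row=3, col=2) -> (row=3, col=1) -> (row=3, col=0)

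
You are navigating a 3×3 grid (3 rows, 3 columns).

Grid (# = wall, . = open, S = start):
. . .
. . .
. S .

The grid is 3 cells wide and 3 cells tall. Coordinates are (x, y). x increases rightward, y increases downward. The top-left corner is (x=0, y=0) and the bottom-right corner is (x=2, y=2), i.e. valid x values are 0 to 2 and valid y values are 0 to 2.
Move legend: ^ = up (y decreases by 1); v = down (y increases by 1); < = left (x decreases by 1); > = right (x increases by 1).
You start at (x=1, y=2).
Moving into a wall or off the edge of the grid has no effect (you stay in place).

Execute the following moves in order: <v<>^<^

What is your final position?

Answer: Final position: (x=0, y=0)

Derivation:
Start: (x=1, y=2)
  < (left): (x=1, y=2) -> (x=0, y=2)
  v (down): blocked, stay at (x=0, y=2)
  < (left): blocked, stay at (x=0, y=2)
  > (right): (x=0, y=2) -> (x=1, y=2)
  ^ (up): (x=1, y=2) -> (x=1, y=1)
  < (left): (x=1, y=1) -> (x=0, y=1)
  ^ (up): (x=0, y=1) -> (x=0, y=0)
Final: (x=0, y=0)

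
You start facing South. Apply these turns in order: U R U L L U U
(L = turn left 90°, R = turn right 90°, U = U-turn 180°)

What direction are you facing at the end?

Answer: Final heading: East

Derivation:
Start: South
  U (U-turn (180°)) -> North
  R (right (90° clockwise)) -> East
  U (U-turn (180°)) -> West
  L (left (90° counter-clockwise)) -> South
  L (left (90° counter-clockwise)) -> East
  U (U-turn (180°)) -> West
  U (U-turn (180°)) -> East
Final: East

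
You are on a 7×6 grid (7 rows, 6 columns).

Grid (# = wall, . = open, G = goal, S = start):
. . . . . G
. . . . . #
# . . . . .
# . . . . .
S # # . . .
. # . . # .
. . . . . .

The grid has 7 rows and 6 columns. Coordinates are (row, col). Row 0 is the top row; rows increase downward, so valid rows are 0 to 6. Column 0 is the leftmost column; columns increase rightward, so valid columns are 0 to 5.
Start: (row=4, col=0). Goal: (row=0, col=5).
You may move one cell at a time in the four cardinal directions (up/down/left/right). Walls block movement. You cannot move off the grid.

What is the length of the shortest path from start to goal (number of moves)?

BFS from (row=4, col=0) until reaching (row=0, col=5):
  Distance 0: (row=4, col=0)
  Distance 1: (row=5, col=0)
  Distance 2: (row=6, col=0)
  Distance 3: (row=6, col=1)
  Distance 4: (row=6, col=2)
  Distance 5: (row=5, col=2), (row=6, col=3)
  Distance 6: (row=5, col=3), (row=6, col=4)
  Distance 7: (row=4, col=3), (row=6, col=5)
  Distance 8: (row=3, col=3), (row=4, col=4), (row=5, col=5)
  Distance 9: (row=2, col=3), (row=3, col=2), (row=3, col=4), (row=4, col=5)
  Distance 10: (row=1, col=3), (row=2, col=2), (row=2, col=4), (row=3, col=1), (row=3, col=5)
  Distance 11: (row=0, col=3), (row=1, col=2), (row=1, col=4), (row=2, col=1), (row=2, col=5)
  Distance 12: (row=0, col=2), (row=0, col=4), (row=1, col=1)
  Distance 13: (row=0, col=1), (row=0, col=5), (row=1, col=0)  <- goal reached here
One shortest path (13 moves): (row=4, col=0) -> (row=5, col=0) -> (row=6, col=0) -> (row=6, col=1) -> (row=6, col=2) -> (row=6, col=3) -> (row=5, col=3) -> (row=4, col=3) -> (row=4, col=4) -> (row=3, col=4) -> (row=2, col=4) -> (row=1, col=4) -> (row=0, col=4) -> (row=0, col=5)

Answer: Shortest path length: 13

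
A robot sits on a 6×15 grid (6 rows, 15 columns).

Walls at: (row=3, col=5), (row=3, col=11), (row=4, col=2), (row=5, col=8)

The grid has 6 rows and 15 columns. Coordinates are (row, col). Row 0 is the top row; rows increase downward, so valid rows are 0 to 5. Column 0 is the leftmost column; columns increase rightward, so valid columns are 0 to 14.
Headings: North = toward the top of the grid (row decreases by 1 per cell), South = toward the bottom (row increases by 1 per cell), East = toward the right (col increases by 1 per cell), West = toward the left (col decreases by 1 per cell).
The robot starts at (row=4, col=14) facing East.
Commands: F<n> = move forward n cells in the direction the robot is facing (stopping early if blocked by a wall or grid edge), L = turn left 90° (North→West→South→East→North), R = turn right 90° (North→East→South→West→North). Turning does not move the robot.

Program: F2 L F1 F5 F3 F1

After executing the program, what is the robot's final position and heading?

Start: (row=4, col=14), facing East
  F2: move forward 0/2 (blocked), now at (row=4, col=14)
  L: turn left, now facing North
  F1: move forward 1, now at (row=3, col=14)
  F5: move forward 3/5 (blocked), now at (row=0, col=14)
  F3: move forward 0/3 (blocked), now at (row=0, col=14)
  F1: move forward 0/1 (blocked), now at (row=0, col=14)
Final: (row=0, col=14), facing North

Answer: Final position: (row=0, col=14), facing North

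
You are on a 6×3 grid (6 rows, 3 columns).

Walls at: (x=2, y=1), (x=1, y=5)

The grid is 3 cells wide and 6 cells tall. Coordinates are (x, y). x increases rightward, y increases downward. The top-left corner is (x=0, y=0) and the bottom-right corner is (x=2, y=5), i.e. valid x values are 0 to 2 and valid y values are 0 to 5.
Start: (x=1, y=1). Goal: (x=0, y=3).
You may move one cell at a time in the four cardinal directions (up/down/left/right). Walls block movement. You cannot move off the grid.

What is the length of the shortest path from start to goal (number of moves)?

BFS from (x=1, y=1) until reaching (x=0, y=3):
  Distance 0: (x=1, y=1)
  Distance 1: (x=1, y=0), (x=0, y=1), (x=1, y=2)
  Distance 2: (x=0, y=0), (x=2, y=0), (x=0, y=2), (x=2, y=2), (x=1, y=3)
  Distance 3: (x=0, y=3), (x=2, y=3), (x=1, y=4)  <- goal reached here
One shortest path (3 moves): (x=1, y=1) -> (x=0, y=1) -> (x=0, y=2) -> (x=0, y=3)

Answer: Shortest path length: 3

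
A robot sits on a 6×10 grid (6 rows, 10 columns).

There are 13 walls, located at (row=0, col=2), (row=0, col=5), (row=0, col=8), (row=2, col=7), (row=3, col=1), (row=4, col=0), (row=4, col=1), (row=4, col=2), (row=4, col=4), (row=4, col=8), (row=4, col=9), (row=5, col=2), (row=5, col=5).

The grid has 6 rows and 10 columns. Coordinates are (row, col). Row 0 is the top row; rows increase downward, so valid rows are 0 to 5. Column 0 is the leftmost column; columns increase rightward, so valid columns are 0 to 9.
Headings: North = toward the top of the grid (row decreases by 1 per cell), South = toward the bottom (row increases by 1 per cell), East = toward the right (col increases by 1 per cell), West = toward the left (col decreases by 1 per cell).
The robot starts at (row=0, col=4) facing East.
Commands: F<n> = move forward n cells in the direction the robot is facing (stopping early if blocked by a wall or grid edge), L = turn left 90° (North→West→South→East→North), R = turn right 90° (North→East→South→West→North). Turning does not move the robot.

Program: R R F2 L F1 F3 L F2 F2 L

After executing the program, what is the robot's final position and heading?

Answer: Final position: (row=4, col=3), facing North

Derivation:
Start: (row=0, col=4), facing East
  R: turn right, now facing South
  R: turn right, now facing West
  F2: move forward 1/2 (blocked), now at (row=0, col=3)
  L: turn left, now facing South
  F1: move forward 1, now at (row=1, col=3)
  F3: move forward 3, now at (row=4, col=3)
  L: turn left, now facing East
  F2: move forward 0/2 (blocked), now at (row=4, col=3)
  F2: move forward 0/2 (blocked), now at (row=4, col=3)
  L: turn left, now facing North
Final: (row=4, col=3), facing North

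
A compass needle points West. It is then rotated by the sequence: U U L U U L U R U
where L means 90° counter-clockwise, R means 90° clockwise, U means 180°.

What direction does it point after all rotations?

Answer: Final heading: South

Derivation:
Start: West
  U (U-turn (180°)) -> East
  U (U-turn (180°)) -> West
  L (left (90° counter-clockwise)) -> South
  U (U-turn (180°)) -> North
  U (U-turn (180°)) -> South
  L (left (90° counter-clockwise)) -> East
  U (U-turn (180°)) -> West
  R (right (90° clockwise)) -> North
  U (U-turn (180°)) -> South
Final: South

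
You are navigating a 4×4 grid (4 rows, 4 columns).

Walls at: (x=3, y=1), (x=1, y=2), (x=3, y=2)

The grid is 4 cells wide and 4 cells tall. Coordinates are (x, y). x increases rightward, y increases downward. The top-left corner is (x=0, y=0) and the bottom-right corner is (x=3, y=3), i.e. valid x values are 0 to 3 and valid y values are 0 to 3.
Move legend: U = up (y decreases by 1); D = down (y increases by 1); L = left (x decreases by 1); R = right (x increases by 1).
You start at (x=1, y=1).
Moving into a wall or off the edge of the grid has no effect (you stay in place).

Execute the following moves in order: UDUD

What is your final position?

Answer: Final position: (x=1, y=1)

Derivation:
Start: (x=1, y=1)
  U (up): (x=1, y=1) -> (x=1, y=0)
  D (down): (x=1, y=0) -> (x=1, y=1)
  U (up): (x=1, y=1) -> (x=1, y=0)
  D (down): (x=1, y=0) -> (x=1, y=1)
Final: (x=1, y=1)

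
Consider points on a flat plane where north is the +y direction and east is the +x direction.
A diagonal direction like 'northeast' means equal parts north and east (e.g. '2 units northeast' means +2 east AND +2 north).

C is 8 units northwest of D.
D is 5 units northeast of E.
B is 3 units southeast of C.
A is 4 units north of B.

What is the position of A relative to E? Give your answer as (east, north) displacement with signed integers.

Answer: A is at (east=0, north=14) relative to E.

Derivation:
Place E at the origin (east=0, north=0).
  D is 5 units northeast of E: delta (east=+5, north=+5); D at (east=5, north=5).
  C is 8 units northwest of D: delta (east=-8, north=+8); C at (east=-3, north=13).
  B is 3 units southeast of C: delta (east=+3, north=-3); B at (east=0, north=10).
  A is 4 units north of B: delta (east=+0, north=+4); A at (east=0, north=14).
Therefore A relative to E: (east=0, north=14).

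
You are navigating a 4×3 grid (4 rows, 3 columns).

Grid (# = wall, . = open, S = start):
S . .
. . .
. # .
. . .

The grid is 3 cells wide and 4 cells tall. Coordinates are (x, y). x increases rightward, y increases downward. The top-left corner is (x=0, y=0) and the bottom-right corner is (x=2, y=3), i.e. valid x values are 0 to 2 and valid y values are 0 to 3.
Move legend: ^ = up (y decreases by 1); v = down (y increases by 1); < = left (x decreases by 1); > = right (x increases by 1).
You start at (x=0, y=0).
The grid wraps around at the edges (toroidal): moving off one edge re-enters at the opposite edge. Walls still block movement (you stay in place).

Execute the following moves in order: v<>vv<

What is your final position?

Start: (x=0, y=0)
  v (down): (x=0, y=0) -> (x=0, y=1)
  < (left): (x=0, y=1) -> (x=2, y=1)
  > (right): (x=2, y=1) -> (x=0, y=1)
  v (down): (x=0, y=1) -> (x=0, y=2)
  v (down): (x=0, y=2) -> (x=0, y=3)
  < (left): (x=0, y=3) -> (x=2, y=3)
Final: (x=2, y=3)

Answer: Final position: (x=2, y=3)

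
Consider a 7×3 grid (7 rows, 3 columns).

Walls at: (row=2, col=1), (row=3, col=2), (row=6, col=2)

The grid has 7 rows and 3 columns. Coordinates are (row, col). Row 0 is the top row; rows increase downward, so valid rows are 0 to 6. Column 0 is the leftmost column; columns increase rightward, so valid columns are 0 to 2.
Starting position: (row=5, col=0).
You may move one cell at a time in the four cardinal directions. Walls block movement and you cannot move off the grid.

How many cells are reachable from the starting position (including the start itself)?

BFS flood-fill from (row=5, col=0):
  Distance 0: (row=5, col=0)
  Distance 1: (row=4, col=0), (row=5, col=1), (row=6, col=0)
  Distance 2: (row=3, col=0), (row=4, col=1), (row=5, col=2), (row=6, col=1)
  Distance 3: (row=2, col=0), (row=3, col=1), (row=4, col=2)
  Distance 4: (row=1, col=0)
  Distance 5: (row=0, col=0), (row=1, col=1)
  Distance 6: (row=0, col=1), (row=1, col=2)
  Distance 7: (row=0, col=2), (row=2, col=2)
Total reachable: 18 (grid has 18 open cells total)

Answer: Reachable cells: 18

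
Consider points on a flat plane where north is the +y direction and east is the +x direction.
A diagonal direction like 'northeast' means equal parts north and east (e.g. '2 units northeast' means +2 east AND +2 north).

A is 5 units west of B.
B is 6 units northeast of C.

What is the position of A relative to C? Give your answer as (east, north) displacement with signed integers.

Answer: A is at (east=1, north=6) relative to C.

Derivation:
Place C at the origin (east=0, north=0).
  B is 6 units northeast of C: delta (east=+6, north=+6); B at (east=6, north=6).
  A is 5 units west of B: delta (east=-5, north=+0); A at (east=1, north=6).
Therefore A relative to C: (east=1, north=6).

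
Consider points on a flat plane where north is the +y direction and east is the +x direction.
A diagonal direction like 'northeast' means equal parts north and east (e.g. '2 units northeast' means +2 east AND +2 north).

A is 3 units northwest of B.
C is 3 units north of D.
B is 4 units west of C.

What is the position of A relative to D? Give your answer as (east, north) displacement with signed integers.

Place D at the origin (east=0, north=0).
  C is 3 units north of D: delta (east=+0, north=+3); C at (east=0, north=3).
  B is 4 units west of C: delta (east=-4, north=+0); B at (east=-4, north=3).
  A is 3 units northwest of B: delta (east=-3, north=+3); A at (east=-7, north=6).
Therefore A relative to D: (east=-7, north=6).

Answer: A is at (east=-7, north=6) relative to D.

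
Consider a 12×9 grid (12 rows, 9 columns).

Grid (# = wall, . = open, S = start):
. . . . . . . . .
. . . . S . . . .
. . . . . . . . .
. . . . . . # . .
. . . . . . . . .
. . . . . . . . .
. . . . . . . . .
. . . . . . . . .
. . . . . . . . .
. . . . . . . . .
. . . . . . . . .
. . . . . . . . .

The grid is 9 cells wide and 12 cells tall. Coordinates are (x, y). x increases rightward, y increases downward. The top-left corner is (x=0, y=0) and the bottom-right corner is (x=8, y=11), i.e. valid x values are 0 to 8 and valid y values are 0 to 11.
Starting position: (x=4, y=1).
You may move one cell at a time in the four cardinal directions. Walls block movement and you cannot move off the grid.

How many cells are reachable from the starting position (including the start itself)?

Answer: Reachable cells: 107

Derivation:
BFS flood-fill from (x=4, y=1):
  Distance 0: (x=4, y=1)
  Distance 1: (x=4, y=0), (x=3, y=1), (x=5, y=1), (x=4, y=2)
  Distance 2: (x=3, y=0), (x=5, y=0), (x=2, y=1), (x=6, y=1), (x=3, y=2), (x=5, y=2), (x=4, y=3)
  Distance 3: (x=2, y=0), (x=6, y=0), (x=1, y=1), (x=7, y=1), (x=2, y=2), (x=6, y=2), (x=3, y=3), (x=5, y=3), (x=4, y=4)
  Distance 4: (x=1, y=0), (x=7, y=0), (x=0, y=1), (x=8, y=1), (x=1, y=2), (x=7, y=2), (x=2, y=3), (x=3, y=4), (x=5, y=4), (x=4, y=5)
  Distance 5: (x=0, y=0), (x=8, y=0), (x=0, y=2), (x=8, y=2), (x=1, y=3), (x=7, y=3), (x=2, y=4), (x=6, y=4), (x=3, y=5), (x=5, y=5), (x=4, y=6)
  Distance 6: (x=0, y=3), (x=8, y=3), (x=1, y=4), (x=7, y=4), (x=2, y=5), (x=6, y=5), (x=3, y=6), (x=5, y=6), (x=4, y=7)
  Distance 7: (x=0, y=4), (x=8, y=4), (x=1, y=5), (x=7, y=5), (x=2, y=6), (x=6, y=6), (x=3, y=7), (x=5, y=7), (x=4, y=8)
  Distance 8: (x=0, y=5), (x=8, y=5), (x=1, y=6), (x=7, y=6), (x=2, y=7), (x=6, y=7), (x=3, y=8), (x=5, y=8), (x=4, y=9)
  Distance 9: (x=0, y=6), (x=8, y=6), (x=1, y=7), (x=7, y=7), (x=2, y=8), (x=6, y=8), (x=3, y=9), (x=5, y=9), (x=4, y=10)
  Distance 10: (x=0, y=7), (x=8, y=7), (x=1, y=8), (x=7, y=8), (x=2, y=9), (x=6, y=9), (x=3, y=10), (x=5, y=10), (x=4, y=11)
  Distance 11: (x=0, y=8), (x=8, y=8), (x=1, y=9), (x=7, y=9), (x=2, y=10), (x=6, y=10), (x=3, y=11), (x=5, y=11)
  Distance 12: (x=0, y=9), (x=8, y=9), (x=1, y=10), (x=7, y=10), (x=2, y=11), (x=6, y=11)
  Distance 13: (x=0, y=10), (x=8, y=10), (x=1, y=11), (x=7, y=11)
  Distance 14: (x=0, y=11), (x=8, y=11)
Total reachable: 107 (grid has 107 open cells total)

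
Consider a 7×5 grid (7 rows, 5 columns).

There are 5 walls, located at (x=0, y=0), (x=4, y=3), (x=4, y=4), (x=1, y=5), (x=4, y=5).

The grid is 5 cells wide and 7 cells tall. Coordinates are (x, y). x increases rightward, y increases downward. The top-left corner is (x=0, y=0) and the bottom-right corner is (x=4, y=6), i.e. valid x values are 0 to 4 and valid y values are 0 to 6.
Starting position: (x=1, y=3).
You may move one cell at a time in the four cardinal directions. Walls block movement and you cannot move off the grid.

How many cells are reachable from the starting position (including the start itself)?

Answer: Reachable cells: 30

Derivation:
BFS flood-fill from (x=1, y=3):
  Distance 0: (x=1, y=3)
  Distance 1: (x=1, y=2), (x=0, y=3), (x=2, y=3), (x=1, y=4)
  Distance 2: (x=1, y=1), (x=0, y=2), (x=2, y=2), (x=3, y=3), (x=0, y=4), (x=2, y=4)
  Distance 3: (x=1, y=0), (x=0, y=1), (x=2, y=1), (x=3, y=2), (x=3, y=4), (x=0, y=5), (x=2, y=5)
  Distance 4: (x=2, y=0), (x=3, y=1), (x=4, y=2), (x=3, y=5), (x=0, y=6), (x=2, y=6)
  Distance 5: (x=3, y=0), (x=4, y=1), (x=1, y=6), (x=3, y=6)
  Distance 6: (x=4, y=0), (x=4, y=6)
Total reachable: 30 (grid has 30 open cells total)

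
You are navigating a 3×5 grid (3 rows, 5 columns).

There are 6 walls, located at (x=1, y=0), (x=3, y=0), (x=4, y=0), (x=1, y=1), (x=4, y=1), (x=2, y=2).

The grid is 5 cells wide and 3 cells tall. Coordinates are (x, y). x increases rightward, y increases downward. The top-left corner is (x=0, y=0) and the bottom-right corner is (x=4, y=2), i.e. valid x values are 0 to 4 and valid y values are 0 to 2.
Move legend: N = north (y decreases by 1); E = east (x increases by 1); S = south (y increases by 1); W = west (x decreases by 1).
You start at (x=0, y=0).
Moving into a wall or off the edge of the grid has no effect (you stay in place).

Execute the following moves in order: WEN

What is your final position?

Start: (x=0, y=0)
  W (west): blocked, stay at (x=0, y=0)
  E (east): blocked, stay at (x=0, y=0)
  N (north): blocked, stay at (x=0, y=0)
Final: (x=0, y=0)

Answer: Final position: (x=0, y=0)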